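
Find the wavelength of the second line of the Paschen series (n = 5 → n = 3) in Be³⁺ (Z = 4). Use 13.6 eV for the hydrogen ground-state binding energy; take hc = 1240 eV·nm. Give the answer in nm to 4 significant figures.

The Paschen series terminates on n_f = 3; the second line has n_i = 3+2 = 5.
ΔE = 217.6 × (1/3² − 1/5²) = 15.47 eV.
λ = 1240 / 15.47 = 80.14 nm.

80.14 nm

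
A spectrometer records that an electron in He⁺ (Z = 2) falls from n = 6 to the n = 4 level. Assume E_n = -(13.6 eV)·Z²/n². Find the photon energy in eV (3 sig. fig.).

The Bohr energies scale as Z², so for Z = 2: E_n = −54.40/n² eV.
E_6 = −54.40/36 = −1.511 eV and E_4 = −54.40/16 = −3.400 eV.
The photon energy is |E_6 − E_4| = 1.89 eV.

1.89 eV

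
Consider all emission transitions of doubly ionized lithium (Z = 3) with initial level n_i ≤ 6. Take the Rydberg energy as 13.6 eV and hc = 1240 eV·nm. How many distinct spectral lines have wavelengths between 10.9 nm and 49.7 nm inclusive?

Enumerate all n_i → n_f pairs with 1 ≤ n_f < n_i ≤ 6 and compute λ = 1240 / [13.6·9·(1/n_f² − 1/n_i²)].
Lines falling in [10.9, 49.7] nm: 3→1 (11.40 nm), 2→1 (13.51 nm), 6→2 (45.59 nm), 5→2 (48.24 nm).

4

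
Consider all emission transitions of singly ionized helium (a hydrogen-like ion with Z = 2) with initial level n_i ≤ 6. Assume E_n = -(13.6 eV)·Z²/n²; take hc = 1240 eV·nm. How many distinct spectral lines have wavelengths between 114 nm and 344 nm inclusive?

4

Enumerate all n_i → n_f pairs with 1 ≤ n_f < n_i ≤ 6 and compute λ = 1240 / [13.6·4·(1/n_f² − 1/n_i²)].
Lines falling in [114, 344] nm: 4→2 (121.6 nm), 3→2 (164.1 nm), 6→3 (273.5 nm), 5→3 (320.5 nm).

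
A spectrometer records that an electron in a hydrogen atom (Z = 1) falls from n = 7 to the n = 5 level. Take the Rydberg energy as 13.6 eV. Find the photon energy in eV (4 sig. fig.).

E_7 = −13.60/49 = −0.2776 eV and E_5 = −13.60/25 = −0.5440 eV.
The photon energy is |E_7 − E_5| = 0.2664 eV.

0.2664 eV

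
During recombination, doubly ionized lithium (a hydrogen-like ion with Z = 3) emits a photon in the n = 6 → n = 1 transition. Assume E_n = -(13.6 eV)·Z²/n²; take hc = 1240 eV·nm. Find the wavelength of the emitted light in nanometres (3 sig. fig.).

10.4 nm

For Z = 3 the level energies scale as Z², so the effective Rydberg energy is 13.6 × 9 = 122.4 eV.
ΔE = 122.4 × (1/1² − 1/6²) = 122.4 × 0.9722 = 119.0 eV.
λ = hc/ΔE = 1240 / 119.0 = 10.4 nm.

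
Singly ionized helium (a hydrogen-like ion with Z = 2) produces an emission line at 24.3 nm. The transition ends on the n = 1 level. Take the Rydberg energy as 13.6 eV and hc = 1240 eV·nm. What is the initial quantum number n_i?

n_i = 4

The photon energy is ΔE = hc/λ = 1240 / 24.3 = 51.03 eV.
With Z = 2, ΔE = 54.40 × (1/n_f² − 1/n_i²), so 1/n_f² − 1/n_i² = 0.9380.
With n_f = 1: 1/n_i² = 1/1 − 0.9380 = 0.06197, so n_i ≈ 4.02.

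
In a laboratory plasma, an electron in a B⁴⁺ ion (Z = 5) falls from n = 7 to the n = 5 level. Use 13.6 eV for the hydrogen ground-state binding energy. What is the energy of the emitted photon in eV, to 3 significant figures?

The Bohr energies scale as Z², so for Z = 5: E_n = −340.0/n² eV.
E_7 = −340.0/49 = −6.939 eV and E_5 = −340.0/25 = −13.60 eV.
The photon energy is |E_7 − E_5| = 6.66 eV.

6.66 eV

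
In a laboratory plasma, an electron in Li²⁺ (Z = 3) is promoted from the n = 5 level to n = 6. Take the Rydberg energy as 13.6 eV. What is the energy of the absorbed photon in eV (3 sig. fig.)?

The Bohr energies scale as Z², so for Z = 3: E_n = −122.4/n² eV.
E_6 = −122.4/36 = −3.400 eV and E_5 = −122.4/25 = −4.896 eV.
The photon energy is |E_6 − E_5| = 1.50 eV.

1.50 eV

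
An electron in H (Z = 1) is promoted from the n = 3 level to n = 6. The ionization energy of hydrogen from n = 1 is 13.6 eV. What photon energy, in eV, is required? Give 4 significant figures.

E_6 = −13.60/36 = −0.3778 eV and E_3 = −13.60/9 = −1.511 eV.
The photon energy is |E_6 − E_3| = 1.133 eV.

1.133 eV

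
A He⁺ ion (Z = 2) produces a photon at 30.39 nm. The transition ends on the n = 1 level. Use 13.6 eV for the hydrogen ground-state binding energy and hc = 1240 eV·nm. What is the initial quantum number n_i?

n_i = 2

The photon energy is ΔE = hc/λ = 1240 / 30.39 = 40.80 eV.
With Z = 2, ΔE = 54.40 × (1/n_f² − 1/n_i²), so 1/n_f² − 1/n_i² = 0.7501.
With n_f = 1: 1/n_i² = 1/1 − 0.7501 = 0.2499, so n_i ≈ 2.00.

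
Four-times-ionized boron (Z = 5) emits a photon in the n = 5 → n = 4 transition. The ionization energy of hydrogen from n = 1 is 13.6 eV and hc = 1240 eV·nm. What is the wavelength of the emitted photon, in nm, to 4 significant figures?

162.1 nm

For Z = 5 the level energies scale as Z², so the effective Rydberg energy is 13.6 × 25 = 340.0 eV.
ΔE = 340.0 × (1/4² − 1/5²) = 340.0 × 0.02250 = 7.650 eV.
λ = hc/ΔE = 1240 / 7.650 = 162.1 nm.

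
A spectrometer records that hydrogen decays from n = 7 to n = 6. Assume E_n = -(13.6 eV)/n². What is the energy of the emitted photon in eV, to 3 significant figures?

E_7 = −13.60/49 = −0.2776 eV and E_6 = −13.60/36 = −0.3778 eV.
The photon energy is |E_7 − E_6| = 0.100 eV.

0.100 eV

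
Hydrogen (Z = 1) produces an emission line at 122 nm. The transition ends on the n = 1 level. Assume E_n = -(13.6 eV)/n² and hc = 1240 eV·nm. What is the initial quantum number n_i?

n_i = 2

The photon energy is ΔE = hc/λ = 1240 / 122 = 10.16 eV.
With Z = 1, ΔE = 13.60 × (1/n_f² − 1/n_i²), so 1/n_f² − 1/n_i² = 0.7473.
With n_f = 1: 1/n_i² = 1/1 − 0.7473 = 0.2527, so n_i ≈ 1.99.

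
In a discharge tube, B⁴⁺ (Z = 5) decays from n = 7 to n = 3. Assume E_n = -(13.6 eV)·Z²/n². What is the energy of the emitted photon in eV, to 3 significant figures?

30.8 eV

The Bohr energies scale as Z², so for Z = 5: E_n = −340.0/n² eV.
E_7 = −340.0/49 = −6.939 eV and E_3 = −340.0/9 = −37.78 eV.
The photon energy is |E_7 − E_3| = 30.8 eV.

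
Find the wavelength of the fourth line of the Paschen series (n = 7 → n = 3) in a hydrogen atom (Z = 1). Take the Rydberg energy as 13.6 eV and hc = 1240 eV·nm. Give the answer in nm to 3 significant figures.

1010 nm

The Paschen series terminates on n_f = 3; the fourth line has n_i = 3+4 = 7.
ΔE = 13.60 × (1/3² − 1/7²) = 1.234 eV.
λ = 1240 / 1.234 = 1010 nm.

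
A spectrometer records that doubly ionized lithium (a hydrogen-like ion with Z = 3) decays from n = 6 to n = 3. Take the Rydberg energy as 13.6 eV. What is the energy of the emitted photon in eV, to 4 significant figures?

The Bohr energies scale as Z², so for Z = 3: E_n = −122.4/n² eV.
E_6 = −122.4/36 = −3.400 eV and E_3 = −122.4/9 = −13.60 eV.
The photon energy is |E_6 − E_3| = 10.20 eV.

10.20 eV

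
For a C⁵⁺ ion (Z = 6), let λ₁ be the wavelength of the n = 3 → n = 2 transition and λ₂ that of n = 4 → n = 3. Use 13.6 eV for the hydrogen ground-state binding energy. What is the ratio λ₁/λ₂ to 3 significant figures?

λ ∝ 1/ΔE ∝ 1/(1/n_f² − 1/n_i²), and the Z² and hc factors cancel in the ratio.
λ₁/λ₂ = (1/3² − 1/4²)/(1/2² − 1/3²) = 0.04861/0.1389 = 0.350.

0.350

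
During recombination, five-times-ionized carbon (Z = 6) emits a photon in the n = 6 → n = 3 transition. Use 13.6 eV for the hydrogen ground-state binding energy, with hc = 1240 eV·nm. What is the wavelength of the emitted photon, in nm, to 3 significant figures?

For Z = 6 the level energies scale as Z², so the effective Rydberg energy is 13.6 × 36 = 489.6 eV.
ΔE = 489.6 × (1/3² − 1/6²) = 489.6 × 0.08333 = 40.80 eV.
λ = hc/ΔE = 1240 / 40.80 = 30.4 nm.

30.4 nm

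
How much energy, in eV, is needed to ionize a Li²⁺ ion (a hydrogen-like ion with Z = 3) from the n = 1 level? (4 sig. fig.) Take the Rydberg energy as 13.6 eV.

122.4 eV

E_n = −13.6 Z²/n² = −122.4/n² eV for Z = 3.
E_1 = −122.4/1 = −122.4 eV, so ionization (to E = 0) requires 122.4 eV.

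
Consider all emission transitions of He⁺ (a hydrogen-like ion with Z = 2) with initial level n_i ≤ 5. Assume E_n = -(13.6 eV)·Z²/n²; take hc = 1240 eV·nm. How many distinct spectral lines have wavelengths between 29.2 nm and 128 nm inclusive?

Enumerate all n_i → n_f pairs with 1 ≤ n_f < n_i ≤ 5 and compute λ = 1240 / [13.6·4·(1/n_f² − 1/n_i²)].
Lines falling in [29.2, 128] nm: 2→1 (30.39 nm), 5→2 (108.5 nm), 4→2 (121.6 nm).

3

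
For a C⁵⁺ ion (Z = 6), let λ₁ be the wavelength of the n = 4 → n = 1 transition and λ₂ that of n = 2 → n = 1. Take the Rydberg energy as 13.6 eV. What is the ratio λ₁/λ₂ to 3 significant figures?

λ ∝ 1/ΔE ∝ 1/(1/n_f² − 1/n_i²), and the Z² and hc factors cancel in the ratio.
λ₁/λ₂ = (1/1² − 1/2²)/(1/1² − 1/4²) = 0.7500/0.9375 = 0.800.

0.800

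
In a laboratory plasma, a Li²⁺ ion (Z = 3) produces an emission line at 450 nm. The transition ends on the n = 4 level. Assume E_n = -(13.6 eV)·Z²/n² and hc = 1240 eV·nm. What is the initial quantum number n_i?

The photon energy is ΔE = hc/λ = 1240 / 450 = 2.756 eV.
With Z = 3, ΔE = 122.4 × (1/n_f² − 1/n_i²), so 1/n_f² − 1/n_i² = 0.02251.
With n_f = 4: 1/n_i² = 1/16 − 0.02251 = 0.03999, so n_i ≈ 5.00.

n_i = 5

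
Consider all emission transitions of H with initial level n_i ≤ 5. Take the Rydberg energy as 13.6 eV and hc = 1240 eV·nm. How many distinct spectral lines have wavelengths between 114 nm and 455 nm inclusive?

2

Enumerate all n_i → n_f pairs with 1 ≤ n_f < n_i ≤ 5 and compute λ = 1240 / [13.6·1·(1/n_f² − 1/n_i²)].
Lines falling in [114, 455] nm: 2→1 (121.6 nm), 5→2 (434.2 nm).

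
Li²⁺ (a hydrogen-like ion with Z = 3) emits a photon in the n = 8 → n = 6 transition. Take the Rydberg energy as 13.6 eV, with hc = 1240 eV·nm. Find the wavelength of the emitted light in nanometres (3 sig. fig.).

For Z = 3 the level energies scale as Z², so the effective Rydberg energy is 13.6 × 9 = 122.4 eV.
ΔE = 122.4 × (1/6² − 1/8²) = 122.4 × 0.01215 = 1.488 eV.
λ = hc/ΔE = 1240 / 1.488 = 834 nm.

834 nm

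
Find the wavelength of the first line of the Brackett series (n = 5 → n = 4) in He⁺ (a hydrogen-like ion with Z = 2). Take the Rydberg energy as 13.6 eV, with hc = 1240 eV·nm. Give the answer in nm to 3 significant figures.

The Brackett series terminates on n_f = 4; the first line has n_i = 4+1 = 5.
ΔE = 54.40 × (1/4² − 1/5²) = 1.224 eV.
λ = 1240 / 1.224 = 1010 nm.

1010 nm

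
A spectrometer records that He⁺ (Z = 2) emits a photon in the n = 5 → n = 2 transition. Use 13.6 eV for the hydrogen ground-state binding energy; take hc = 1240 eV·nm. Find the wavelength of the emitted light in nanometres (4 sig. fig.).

108.5 nm

For Z = 2 the level energies scale as Z², so the effective Rydberg energy is 13.6 × 4 = 54.40 eV.
ΔE = 54.40 × (1/2² − 1/5²) = 54.40 × 0.2100 = 11.42 eV.
λ = hc/ΔE = 1240 / 11.42 = 108.5 nm.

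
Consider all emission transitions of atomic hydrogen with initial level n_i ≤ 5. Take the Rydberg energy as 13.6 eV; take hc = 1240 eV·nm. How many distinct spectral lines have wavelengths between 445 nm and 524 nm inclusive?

1

Enumerate all n_i → n_f pairs with 1 ≤ n_f < n_i ≤ 5 and compute λ = 1240 / [13.6·1·(1/n_f² − 1/n_i²)].
Lines falling in [445, 524] nm: 4→2 (486.3 nm).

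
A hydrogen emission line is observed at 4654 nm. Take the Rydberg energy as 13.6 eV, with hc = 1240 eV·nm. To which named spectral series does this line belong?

ΔE = 1240/4654 = 0.2664 eV.
This matches 13.6 × (1/5² − 1/7²), so n_f = 5: the Pfund series.

Pfund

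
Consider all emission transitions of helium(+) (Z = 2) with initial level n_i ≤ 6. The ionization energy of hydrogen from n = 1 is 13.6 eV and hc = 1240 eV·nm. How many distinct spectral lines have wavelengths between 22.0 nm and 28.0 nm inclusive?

Enumerate all n_i → n_f pairs with 1 ≤ n_f < n_i ≤ 6 and compute λ = 1240 / [13.6·4·(1/n_f² − 1/n_i²)].
Lines falling in [22.0, 28.0] nm: 6→1 (23.45 nm), 5→1 (23.74 nm), 4→1 (24.31 nm), 3→1 (25.64 nm).

4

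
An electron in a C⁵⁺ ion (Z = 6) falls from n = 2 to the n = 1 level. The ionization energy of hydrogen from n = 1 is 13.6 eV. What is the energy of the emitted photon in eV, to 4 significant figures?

The Bohr energies scale as Z², so for Z = 6: E_n = −489.6/n² eV.
E_2 = −489.6/4 = −122.4 eV and E_1 = −489.6/1 = −489.6 eV.
The photon energy is |E_2 − E_1| = 367.2 eV.

367.2 eV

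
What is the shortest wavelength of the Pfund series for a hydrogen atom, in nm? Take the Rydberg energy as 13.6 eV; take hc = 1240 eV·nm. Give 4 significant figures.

The Pfund series has lower level n_f = 5; the series limit corresponds to n_i → ∞.
ΔE_max = 13.6 × 1 / 5² = 0.5440 eV.
λ_min = 1240 / 0.5440 = 2279 nm.

2279 nm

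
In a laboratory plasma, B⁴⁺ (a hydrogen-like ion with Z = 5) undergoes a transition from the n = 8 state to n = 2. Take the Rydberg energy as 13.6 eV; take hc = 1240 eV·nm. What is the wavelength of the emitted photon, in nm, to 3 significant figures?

For Z = 5 the level energies scale as Z², so the effective Rydberg energy is 13.6 × 25 = 340.0 eV.
ΔE = 340.0 × (1/2² − 1/8²) = 340.0 × 0.2344 = 79.69 eV.
λ = hc/ΔE = 1240 / 79.69 = 15.6 nm.

15.6 nm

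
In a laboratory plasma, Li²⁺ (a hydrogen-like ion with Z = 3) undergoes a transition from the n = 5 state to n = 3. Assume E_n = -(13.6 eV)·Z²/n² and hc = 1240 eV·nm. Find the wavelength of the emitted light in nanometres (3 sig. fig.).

For Z = 3 the level energies scale as Z², so the effective Rydberg energy is 13.6 × 9 = 122.4 eV.
ΔE = 122.4 × (1/3² − 1/5²) = 122.4 × 0.07111 = 8.704 eV.
λ = hc/ΔE = 1240 / 8.704 = 142 nm.

142 nm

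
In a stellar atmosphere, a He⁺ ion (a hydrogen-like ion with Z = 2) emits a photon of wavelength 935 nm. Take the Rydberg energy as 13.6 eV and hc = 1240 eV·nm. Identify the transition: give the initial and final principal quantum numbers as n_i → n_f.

The photon energy is ΔE = hc/λ = 1240 / 935 = 1.326 eV.
With Z = 2, ΔE = 54.40 × (1/n_f² − 1/n_i²), so 1/n_f² − 1/n_i² = 0.02438.
Trying n_f = 5 gives 1/n_i² = 0.01562, i.e. n_i ≈ 8; this pair matches.

n_i = 8, n_f = 5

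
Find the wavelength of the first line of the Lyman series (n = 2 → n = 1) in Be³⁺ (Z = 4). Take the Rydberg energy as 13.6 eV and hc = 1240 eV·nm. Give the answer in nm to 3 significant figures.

The Lyman series terminates on n_f = 1; the first line has n_i = 1+1 = 2.
ΔE = 217.6 × (1/1² − 1/2²) = 163.2 eV.
λ = 1240 / 163.2 = 7.60 nm.

7.60 nm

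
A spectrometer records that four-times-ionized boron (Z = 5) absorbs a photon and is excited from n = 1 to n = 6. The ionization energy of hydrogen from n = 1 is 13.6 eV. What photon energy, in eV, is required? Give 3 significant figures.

The Bohr energies scale as Z², so for Z = 5: E_n = −340.0/n² eV.
E_6 = −340.0/36 = −9.444 eV and E_1 = −340.0/1 = −340.0 eV.
The photon energy is |E_6 − E_1| = 331 eV.

331 eV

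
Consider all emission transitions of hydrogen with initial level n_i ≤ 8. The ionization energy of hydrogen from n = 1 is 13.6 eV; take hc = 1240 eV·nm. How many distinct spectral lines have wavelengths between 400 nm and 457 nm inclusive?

2

Enumerate all n_i → n_f pairs with 1 ≤ n_f < n_i ≤ 8 and compute λ = 1240 / [13.6·1·(1/n_f² − 1/n_i²)].
Lines falling in [400, 457] nm: 6→2 (410.3 nm), 5→2 (434.2 nm).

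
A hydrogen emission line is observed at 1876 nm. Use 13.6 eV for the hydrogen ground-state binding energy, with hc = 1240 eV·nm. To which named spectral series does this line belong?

ΔE = 1240/1876 = 0.6610 eV.
This matches 13.6 × (1/3² − 1/4²), so n_f = 3: the Paschen series.

Paschen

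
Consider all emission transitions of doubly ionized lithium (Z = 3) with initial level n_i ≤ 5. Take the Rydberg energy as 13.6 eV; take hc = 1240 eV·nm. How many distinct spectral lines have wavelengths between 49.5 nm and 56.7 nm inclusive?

Enumerate all n_i → n_f pairs with 1 ≤ n_f < n_i ≤ 5 and compute λ = 1240 / [13.6·9·(1/n_f² − 1/n_i²)].
Lines falling in [49.5, 56.7] nm: 4→2 (54.03 nm).

1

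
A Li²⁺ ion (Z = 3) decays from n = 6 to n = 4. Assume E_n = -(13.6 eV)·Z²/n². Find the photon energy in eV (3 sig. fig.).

4.25 eV

The Bohr energies scale as Z², so for Z = 3: E_n = −122.4/n² eV.
E_6 = −122.4/36 = −3.400 eV and E_4 = −122.4/16 = −7.650 eV.
The photon energy is |E_6 − E_4| = 4.25 eV.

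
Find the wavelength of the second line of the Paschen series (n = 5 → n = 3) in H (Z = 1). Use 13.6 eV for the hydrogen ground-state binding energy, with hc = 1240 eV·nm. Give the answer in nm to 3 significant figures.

1280 nm

The Paschen series terminates on n_f = 3; the second line has n_i = 3+2 = 5.
ΔE = 13.60 × (1/3² − 1/5²) = 0.9671 eV.
λ = 1240 / 0.9671 = 1280 nm.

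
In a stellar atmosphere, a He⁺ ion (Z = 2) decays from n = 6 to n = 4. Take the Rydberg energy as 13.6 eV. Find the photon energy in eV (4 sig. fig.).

The Bohr energies scale as Z², so for Z = 2: E_n = −54.40/n² eV.
E_6 = −54.40/36 = −1.511 eV and E_4 = −54.40/16 = −3.400 eV.
The photon energy is |E_6 − E_4| = 1.889 eV.

1.889 eV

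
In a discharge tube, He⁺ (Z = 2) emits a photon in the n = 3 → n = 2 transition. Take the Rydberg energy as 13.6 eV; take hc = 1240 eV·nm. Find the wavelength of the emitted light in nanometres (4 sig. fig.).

For Z = 2 the level energies scale as Z², so the effective Rydberg energy is 13.6 × 4 = 54.40 eV.
ΔE = 54.40 × (1/2² − 1/3²) = 54.40 × 0.1389 = 7.556 eV.
λ = hc/ΔE = 1240 / 7.556 = 164.1 nm.

164.1 nm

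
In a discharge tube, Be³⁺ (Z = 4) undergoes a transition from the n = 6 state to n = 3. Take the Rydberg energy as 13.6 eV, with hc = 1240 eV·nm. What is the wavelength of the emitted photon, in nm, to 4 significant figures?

68.38 nm

For Z = 4 the level energies scale as Z², so the effective Rydberg energy is 13.6 × 16 = 217.6 eV.
ΔE = 217.6 × (1/3² − 1/6²) = 217.6 × 0.08333 = 18.13 eV.
λ = hc/ΔE = 1240 / 18.13 = 68.38 nm.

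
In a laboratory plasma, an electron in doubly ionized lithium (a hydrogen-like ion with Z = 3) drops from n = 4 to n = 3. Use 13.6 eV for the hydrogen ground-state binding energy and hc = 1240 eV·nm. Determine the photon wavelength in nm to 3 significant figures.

For Z = 3 the level energies scale as Z², so the effective Rydberg energy is 13.6 × 9 = 122.4 eV.
ΔE = 122.4 × (1/3² − 1/4²) = 122.4 × 0.04861 = 5.950 eV.
λ = hc/ΔE = 1240 / 5.950 = 208 nm.

208 nm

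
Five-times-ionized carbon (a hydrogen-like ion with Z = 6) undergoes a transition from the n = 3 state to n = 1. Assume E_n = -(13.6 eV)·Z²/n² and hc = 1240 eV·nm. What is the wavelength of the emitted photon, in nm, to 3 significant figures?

For Z = 6 the level energies scale as Z², so the effective Rydberg energy is 13.6 × 36 = 489.6 eV.
ΔE = 489.6 × (1/1² − 1/3²) = 489.6 × 0.8889 = 435.2 eV.
λ = hc/ΔE = 1240 / 435.2 = 2.85 nm.

2.85 nm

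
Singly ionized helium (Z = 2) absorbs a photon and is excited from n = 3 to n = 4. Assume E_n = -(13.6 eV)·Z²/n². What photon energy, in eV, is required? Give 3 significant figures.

The Bohr energies scale as Z², so for Z = 2: E_n = −54.40/n² eV.
E_4 = −54.40/16 = −3.400 eV and E_3 = −54.40/9 = −6.044 eV.
The photon energy is |E_4 − E_3| = 2.64 eV.

2.64 eV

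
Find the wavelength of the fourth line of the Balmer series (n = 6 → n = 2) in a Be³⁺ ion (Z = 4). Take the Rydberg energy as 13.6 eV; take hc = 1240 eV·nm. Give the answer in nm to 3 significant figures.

25.6 nm

The Balmer series terminates on n_f = 2; the fourth line has n_i = 2+4 = 6.
ΔE = 217.6 × (1/2² − 1/6²) = 48.36 eV.
λ = 1240 / 48.36 = 25.6 nm.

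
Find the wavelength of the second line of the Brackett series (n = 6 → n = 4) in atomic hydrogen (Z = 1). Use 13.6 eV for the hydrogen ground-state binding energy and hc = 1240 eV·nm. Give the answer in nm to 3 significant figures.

2630 nm

The Brackett series terminates on n_f = 4; the second line has n_i = 4+2 = 6.
ΔE = 13.60 × (1/4² − 1/6²) = 0.4722 eV.
λ = 1240 / 0.4722 = 2630 nm.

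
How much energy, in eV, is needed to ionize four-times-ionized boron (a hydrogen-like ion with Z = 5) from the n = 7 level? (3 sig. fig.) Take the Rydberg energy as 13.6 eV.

6.94 eV

E_n = −13.6 Z²/n² = −340.0/n² eV for Z = 5.
E_7 = −340.0/49 = −6.94 eV, so ionization (to E = 0) requires 6.94 eV.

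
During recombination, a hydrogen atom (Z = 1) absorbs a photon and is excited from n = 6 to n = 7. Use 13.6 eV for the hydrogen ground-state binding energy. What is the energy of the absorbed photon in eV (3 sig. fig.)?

0.100 eV

E_7 = −13.60/49 = −0.2776 eV and E_6 = −13.60/36 = −0.3778 eV.
The photon energy is |E_7 − E_6| = 0.100 eV.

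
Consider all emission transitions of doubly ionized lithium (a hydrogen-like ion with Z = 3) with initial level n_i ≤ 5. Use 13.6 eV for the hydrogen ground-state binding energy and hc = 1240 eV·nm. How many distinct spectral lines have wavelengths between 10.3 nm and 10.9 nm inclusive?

2

Enumerate all n_i → n_f pairs with 1 ≤ n_f < n_i ≤ 5 and compute λ = 1240 / [13.6·9·(1/n_f² − 1/n_i²)].
Lines falling in [10.3, 10.9] nm: 5→1 (10.55 nm), 4→1 (10.81 nm).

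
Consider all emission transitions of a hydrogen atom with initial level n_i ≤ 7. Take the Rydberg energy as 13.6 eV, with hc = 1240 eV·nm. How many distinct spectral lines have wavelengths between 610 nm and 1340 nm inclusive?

Enumerate all n_i → n_f pairs with 1 ≤ n_f < n_i ≤ 7 and compute λ = 1240 / [13.6·1·(1/n_f² − 1/n_i²)].
Lines falling in [610, 1340] nm: 3→2 (656.5 nm), 7→3 (1005 nm), 6→3 (1094 nm), 5→3 (1282 nm).

4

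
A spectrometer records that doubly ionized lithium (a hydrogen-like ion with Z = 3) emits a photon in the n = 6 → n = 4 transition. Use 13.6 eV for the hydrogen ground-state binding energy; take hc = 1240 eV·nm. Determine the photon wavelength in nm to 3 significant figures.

For Z = 3 the level energies scale as Z², so the effective Rydberg energy is 13.6 × 9 = 122.4 eV.
ΔE = 122.4 × (1/4² − 1/6²) = 122.4 × 0.03472 = 4.250 eV.
λ = hc/ΔE = 1240 / 4.250 = 292 nm.

292 nm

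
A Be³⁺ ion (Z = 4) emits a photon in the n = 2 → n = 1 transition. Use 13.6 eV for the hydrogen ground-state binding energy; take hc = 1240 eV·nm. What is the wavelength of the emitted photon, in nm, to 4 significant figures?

For Z = 4 the level energies scale as Z², so the effective Rydberg energy is 13.6 × 16 = 217.6 eV.
ΔE = 217.6 × (1/1² − 1/2²) = 217.6 × 0.7500 = 163.2 eV.
λ = hc/ΔE = 1240 / 163.2 = 7.598 nm.

7.598 nm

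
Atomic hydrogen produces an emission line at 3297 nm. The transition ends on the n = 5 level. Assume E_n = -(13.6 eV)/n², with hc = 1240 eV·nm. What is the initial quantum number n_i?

n_i = 9

The photon energy is ΔE = hc/λ = 1240 / 3297 = 0.3761 eV.
With Z = 1, ΔE = 13.60 × (1/n_f² − 1/n_i²), so 1/n_f² − 1/n_i² = 0.02765.
With n_f = 5: 1/n_i² = 1/25 − 0.02765 = 0.01235, so n_i ≈ 9.00.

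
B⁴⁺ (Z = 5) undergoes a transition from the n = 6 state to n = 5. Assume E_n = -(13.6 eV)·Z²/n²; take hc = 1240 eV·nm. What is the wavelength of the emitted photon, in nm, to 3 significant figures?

298 nm

For Z = 5 the level energies scale as Z², so the effective Rydberg energy is 13.6 × 25 = 340.0 eV.
ΔE = 340.0 × (1/5² − 1/6²) = 340.0 × 0.01222 = 4.156 eV.
λ = hc/ΔE = 1240 / 4.156 = 298 nm.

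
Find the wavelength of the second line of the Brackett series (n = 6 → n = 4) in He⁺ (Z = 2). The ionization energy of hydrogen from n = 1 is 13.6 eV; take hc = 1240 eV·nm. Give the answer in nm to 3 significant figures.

The Brackett series terminates on n_f = 4; the second line has n_i = 4+2 = 6.
ΔE = 54.40 × (1/4² − 1/6²) = 1.889 eV.
λ = 1240 / 1.889 = 656 nm.

656 nm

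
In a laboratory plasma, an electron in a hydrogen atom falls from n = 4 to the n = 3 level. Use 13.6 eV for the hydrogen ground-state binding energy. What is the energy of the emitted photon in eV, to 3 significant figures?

0.661 eV

E_4 = −13.60/16 = −0.8500 eV and E_3 = −13.60/9 = −1.511 eV.
The photon energy is |E_4 − E_3| = 0.661 eV.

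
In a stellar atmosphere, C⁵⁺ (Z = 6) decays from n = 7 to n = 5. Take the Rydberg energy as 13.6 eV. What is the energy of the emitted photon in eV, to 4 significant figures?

The Bohr energies scale as Z², so for Z = 6: E_n = −489.6/n² eV.
E_7 = −489.6/49 = −9.992 eV and E_5 = −489.6/25 = −19.58 eV.
The photon energy is |E_7 − E_5| = 9.592 eV.

9.592 eV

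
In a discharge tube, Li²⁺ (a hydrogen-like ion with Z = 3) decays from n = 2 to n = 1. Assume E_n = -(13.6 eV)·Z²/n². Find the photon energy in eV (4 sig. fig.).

91.80 eV

The Bohr energies scale as Z², so for Z = 3: E_n = −122.4/n² eV.
E_2 = −122.4/4 = −30.60 eV and E_1 = −122.4/1 = −122.4 eV.
The photon energy is |E_2 − E_1| = 91.80 eV.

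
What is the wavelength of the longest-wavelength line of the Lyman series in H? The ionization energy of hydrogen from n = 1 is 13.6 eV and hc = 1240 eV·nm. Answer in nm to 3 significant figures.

122 nm

The Lyman series terminates on n_f = 1; the first line has n_i = 1+1 = 2.
ΔE = 13.60 × (1/1² − 1/2²) = 10.20 eV.
λ = 1240 / 10.20 = 122 nm.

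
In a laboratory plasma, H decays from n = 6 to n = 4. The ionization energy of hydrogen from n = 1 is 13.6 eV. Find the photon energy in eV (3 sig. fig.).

0.472 eV

E_6 = −13.60/36 = −0.3778 eV and E_4 = −13.60/16 = −0.8500 eV.
The photon energy is |E_6 − E_4| = 0.472 eV.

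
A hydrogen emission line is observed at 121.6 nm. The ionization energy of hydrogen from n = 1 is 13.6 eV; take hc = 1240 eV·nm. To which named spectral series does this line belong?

ΔE = 1240/121.6 = 10.20 eV.
This matches 13.6 × (1/1² − 1/2²), so n_f = 1: the Lyman series.

Lyman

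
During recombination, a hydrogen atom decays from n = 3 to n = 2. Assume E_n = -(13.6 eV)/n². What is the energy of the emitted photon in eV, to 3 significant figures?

1.89 eV

E_3 = −13.60/9 = −1.511 eV and E_2 = −13.60/4 = −3.400 eV.
The photon energy is |E_3 − E_2| = 1.89 eV.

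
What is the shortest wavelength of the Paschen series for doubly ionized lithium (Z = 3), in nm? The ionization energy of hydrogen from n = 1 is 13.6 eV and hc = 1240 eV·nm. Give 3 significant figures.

The Paschen series has lower level n_f = 3; the series limit corresponds to n_i → ∞.
ΔE_max = 13.6 × 9 / 3² = 13.60 eV.
λ_min = 1240 / 13.60 = 91.2 nm.

91.2 nm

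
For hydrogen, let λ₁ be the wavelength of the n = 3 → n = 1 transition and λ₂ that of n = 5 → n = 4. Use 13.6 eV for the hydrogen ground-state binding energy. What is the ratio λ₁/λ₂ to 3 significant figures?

0.0253

λ ∝ 1/ΔE ∝ 1/(1/n_f² − 1/n_i²), and the Z² and hc factors cancel in the ratio.
λ₁/λ₂ = (1/4² − 1/5²)/(1/1² − 1/3²) = 0.02250/0.8889 = 0.0253.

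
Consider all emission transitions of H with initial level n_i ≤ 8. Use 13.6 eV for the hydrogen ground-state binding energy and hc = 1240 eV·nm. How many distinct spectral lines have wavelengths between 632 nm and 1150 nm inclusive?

Enumerate all n_i → n_f pairs with 1 ≤ n_f < n_i ≤ 8 and compute λ = 1240 / [13.6·1·(1/n_f² − 1/n_i²)].
Lines falling in [632, 1150] nm: 3→2 (656.5 nm), 8→3 (954.9 nm), 7→3 (1005 nm), 6→3 (1094 nm).

4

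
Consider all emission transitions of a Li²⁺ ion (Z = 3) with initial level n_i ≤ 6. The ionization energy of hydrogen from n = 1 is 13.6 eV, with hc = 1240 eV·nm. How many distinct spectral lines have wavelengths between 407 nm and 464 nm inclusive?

1

Enumerate all n_i → n_f pairs with 1 ≤ n_f < n_i ≤ 6 and compute λ = 1240 / [13.6·9·(1/n_f² − 1/n_i²)].
Lines falling in [407, 464] nm: 5→4 (450.3 nm).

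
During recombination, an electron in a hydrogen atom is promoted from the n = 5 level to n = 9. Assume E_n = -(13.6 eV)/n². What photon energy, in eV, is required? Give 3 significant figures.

0.376 eV

E_9 = −13.60/81 = −0.1679 eV and E_5 = −13.60/25 = −0.5440 eV.
The photon energy is |E_9 − E_5| = 0.376 eV.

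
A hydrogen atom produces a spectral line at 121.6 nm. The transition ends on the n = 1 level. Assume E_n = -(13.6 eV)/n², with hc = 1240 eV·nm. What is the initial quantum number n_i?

The photon energy is ΔE = hc/λ = 1240 / 121.6 = 10.20 eV.
With Z = 1, ΔE = 13.60 × (1/n_f² − 1/n_i²), so 1/n_f² − 1/n_i² = 0.7498.
With n_f = 1: 1/n_i² = 1/1 − 0.7498 = 0.2502, so n_i ≈ 2.00.

n_i = 2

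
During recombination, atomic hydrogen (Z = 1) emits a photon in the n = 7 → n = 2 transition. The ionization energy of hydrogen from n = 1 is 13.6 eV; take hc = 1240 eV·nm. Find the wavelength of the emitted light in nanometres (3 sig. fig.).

397 nm

ΔE = 13.60 × (1/2² − 1/7²) = 13.60 × 0.2296 = 3.122 eV.
λ = hc/ΔE = 1240 / 3.122 = 397 nm.
This line belongs to the Balmer series.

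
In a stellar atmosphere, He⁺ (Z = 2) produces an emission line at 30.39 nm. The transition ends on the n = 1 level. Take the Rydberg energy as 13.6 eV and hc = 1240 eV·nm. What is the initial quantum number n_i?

The photon energy is ΔE = hc/λ = 1240 / 30.39 = 40.80 eV.
With Z = 2, ΔE = 54.40 × (1/n_f² − 1/n_i²), so 1/n_f² − 1/n_i² = 0.7501.
With n_f = 1: 1/n_i² = 1/1 − 0.7501 = 0.2499, so n_i ≈ 2.00.

n_i = 2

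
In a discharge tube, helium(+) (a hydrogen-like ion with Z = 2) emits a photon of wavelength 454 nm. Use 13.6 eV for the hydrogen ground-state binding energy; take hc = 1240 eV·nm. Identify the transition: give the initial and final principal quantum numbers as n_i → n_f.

n_i = 9, n_f = 4

The photon energy is ΔE = hc/λ = 1240 / 454 = 2.731 eV.
With Z = 2, ΔE = 54.40 × (1/n_f² − 1/n_i²), so 1/n_f² − 1/n_i² = 0.05021.
Trying n_f = 4 gives 1/n_i² = 0.01229, i.e. n_i ≈ 9; this pair matches.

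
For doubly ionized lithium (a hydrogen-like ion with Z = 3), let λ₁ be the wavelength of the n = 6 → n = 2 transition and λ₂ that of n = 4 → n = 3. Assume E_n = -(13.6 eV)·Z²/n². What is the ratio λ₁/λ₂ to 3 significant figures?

0.219

λ ∝ 1/ΔE ∝ 1/(1/n_f² − 1/n_i²), and the Z² and hc factors cancel in the ratio.
λ₁/λ₂ = (1/3² − 1/4²)/(1/2² − 1/6²) = 0.04861/0.2222 = 0.219.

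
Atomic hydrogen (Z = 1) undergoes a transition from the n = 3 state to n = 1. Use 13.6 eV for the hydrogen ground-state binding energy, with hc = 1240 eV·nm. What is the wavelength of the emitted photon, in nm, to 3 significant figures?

103 nm

ΔE = 13.60 × (1/1² − 1/3²) = 13.60 × 0.8889 = 12.09 eV.
λ = hc/ΔE = 1240 / 12.09 = 103 nm.
This line belongs to the Lyman series.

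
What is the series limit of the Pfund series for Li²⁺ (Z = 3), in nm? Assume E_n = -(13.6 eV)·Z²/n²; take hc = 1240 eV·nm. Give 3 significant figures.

253 nm

The Pfund series has lower level n_f = 5; the series limit corresponds to n_i → ∞.
ΔE_max = 13.6 × 9 / 5² = 4.896 eV.
λ_min = 1240 / 4.896 = 253 nm.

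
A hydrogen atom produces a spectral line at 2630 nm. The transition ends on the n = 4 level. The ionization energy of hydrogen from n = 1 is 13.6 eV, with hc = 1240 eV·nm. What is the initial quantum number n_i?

The photon energy is ΔE = hc/λ = 1240 / 2630 = 0.4715 eV.
With Z = 1, ΔE = 13.60 × (1/n_f² − 1/n_i²), so 1/n_f² − 1/n_i² = 0.03467.
With n_f = 4: 1/n_i² = 1/16 − 0.03467 = 0.02783, so n_i ≈ 5.99.

n_i = 6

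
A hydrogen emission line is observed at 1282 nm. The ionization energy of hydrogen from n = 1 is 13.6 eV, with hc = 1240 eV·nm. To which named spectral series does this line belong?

ΔE = 1240/1282 = 0.9672 eV.
This matches 13.6 × (1/3² − 1/5²), so n_f = 3: the Paschen series.

Paschen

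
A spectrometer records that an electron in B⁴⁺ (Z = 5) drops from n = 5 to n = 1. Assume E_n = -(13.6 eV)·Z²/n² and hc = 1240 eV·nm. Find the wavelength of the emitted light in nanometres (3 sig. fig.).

3.80 nm

For Z = 5 the level energies scale as Z², so the effective Rydberg energy is 13.6 × 25 = 340.0 eV.
ΔE = 340.0 × (1/1² − 1/5²) = 340.0 × 0.9600 = 326.4 eV.
λ = hc/ΔE = 1240 / 326.4 = 3.80 nm.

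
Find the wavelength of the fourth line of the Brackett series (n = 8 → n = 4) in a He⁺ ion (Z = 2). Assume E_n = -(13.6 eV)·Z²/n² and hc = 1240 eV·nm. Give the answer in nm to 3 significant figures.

486 nm

The Brackett series terminates on n_f = 4; the fourth line has n_i = 4+4 = 8.
ΔE = 54.40 × (1/4² − 1/8²) = 2.550 eV.
λ = 1240 / 2.550 = 486 nm.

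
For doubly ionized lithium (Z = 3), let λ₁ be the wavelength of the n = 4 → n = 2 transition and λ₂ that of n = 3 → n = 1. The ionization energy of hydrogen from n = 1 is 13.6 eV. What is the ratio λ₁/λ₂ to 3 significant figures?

4.74

λ ∝ 1/ΔE ∝ 1/(1/n_f² − 1/n_i²), and the Z² and hc factors cancel in the ratio.
λ₁/λ₂ = (1/1² − 1/3²)/(1/2² − 1/4²) = 0.8889/0.1875 = 4.74.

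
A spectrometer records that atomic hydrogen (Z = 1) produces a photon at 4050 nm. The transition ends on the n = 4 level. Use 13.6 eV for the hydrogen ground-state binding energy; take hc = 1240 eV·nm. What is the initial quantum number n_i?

The photon energy is ΔE = hc/λ = 1240 / 4050 = 0.3062 eV.
With Z = 1, ΔE = 13.60 × (1/n_f² − 1/n_i²), so 1/n_f² − 1/n_i² = 0.02251.
With n_f = 4: 1/n_i² = 1/16 − 0.02251 = 0.03999, so n_i ≈ 5.00.

n_i = 5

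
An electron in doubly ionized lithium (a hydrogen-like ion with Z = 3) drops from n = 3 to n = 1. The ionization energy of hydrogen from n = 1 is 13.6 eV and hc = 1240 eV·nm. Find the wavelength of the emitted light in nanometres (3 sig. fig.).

11.4 nm

For Z = 3 the level energies scale as Z², so the effective Rydberg energy is 13.6 × 9 = 122.4 eV.
ΔE = 122.4 × (1/1² − 1/3²) = 122.4 × 0.8889 = 108.8 eV.
λ = hc/ΔE = 1240 / 108.8 = 11.4 nm.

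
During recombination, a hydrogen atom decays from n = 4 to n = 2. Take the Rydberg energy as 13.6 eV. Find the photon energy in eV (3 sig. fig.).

2.55 eV

E_4 = −13.60/16 = −0.8500 eV and E_2 = −13.60/4 = −3.400 eV.
The photon energy is |E_4 − E_2| = 2.55 eV.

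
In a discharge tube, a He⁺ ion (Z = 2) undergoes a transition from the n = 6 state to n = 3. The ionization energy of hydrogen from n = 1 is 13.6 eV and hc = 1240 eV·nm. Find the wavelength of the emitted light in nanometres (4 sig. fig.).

273.5 nm

For Z = 2 the level energies scale as Z², so the effective Rydberg energy is 13.6 × 4 = 54.40 eV.
ΔE = 54.40 × (1/3² − 1/6²) = 54.40 × 0.08333 = 4.533 eV.
λ = hc/ΔE = 1240 / 4.533 = 273.5 nm.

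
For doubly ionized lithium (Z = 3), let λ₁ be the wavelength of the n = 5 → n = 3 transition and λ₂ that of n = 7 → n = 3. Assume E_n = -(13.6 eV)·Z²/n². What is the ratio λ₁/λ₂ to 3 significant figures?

λ ∝ 1/ΔE ∝ 1/(1/n_f² − 1/n_i²), and the Z² and hc factors cancel in the ratio.
λ₁/λ₂ = (1/3² − 1/7²)/(1/3² − 1/5²) = 0.09070/0.07111 = 1.28.

1.28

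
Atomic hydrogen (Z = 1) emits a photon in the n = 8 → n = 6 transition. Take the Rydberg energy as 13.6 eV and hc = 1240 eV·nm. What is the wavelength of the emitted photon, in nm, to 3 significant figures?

7500 nm

ΔE = 13.60 × (1/6² − 1/8²) = 13.60 × 0.01215 = 0.1653 eV.
λ = hc/ΔE = 1240 / 0.1653 = 7500 nm.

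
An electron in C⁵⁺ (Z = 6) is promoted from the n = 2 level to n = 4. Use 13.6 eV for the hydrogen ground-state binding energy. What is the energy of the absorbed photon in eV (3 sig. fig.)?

91.8 eV

The Bohr energies scale as Z², so for Z = 6: E_n = −489.6/n² eV.
E_4 = −489.6/16 = −30.60 eV and E_2 = −489.6/4 = −122.4 eV.
The photon energy is |E_4 − E_2| = 91.8 eV.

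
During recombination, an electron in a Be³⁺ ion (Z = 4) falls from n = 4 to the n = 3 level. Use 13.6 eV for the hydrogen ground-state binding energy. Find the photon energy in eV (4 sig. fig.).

10.58 eV

The Bohr energies scale as Z², so for Z = 4: E_n = −217.6/n² eV.
E_4 = −217.6/16 = −13.60 eV and E_3 = −217.6/9 = −24.18 eV.
The photon energy is |E_4 − E_3| = 10.58 eV.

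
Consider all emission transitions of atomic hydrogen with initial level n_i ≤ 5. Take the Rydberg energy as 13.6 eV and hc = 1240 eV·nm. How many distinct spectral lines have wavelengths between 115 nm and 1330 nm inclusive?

5

Enumerate all n_i → n_f pairs with 1 ≤ n_f < n_i ≤ 5 and compute λ = 1240 / [13.6·1·(1/n_f² − 1/n_i²)].
Lines falling in [115, 1330] nm: 2→1 (121.6 nm), 5→2 (434.2 nm), 4→2 (486.3 nm), 3→2 (656.5 nm), 5→3 (1282 nm).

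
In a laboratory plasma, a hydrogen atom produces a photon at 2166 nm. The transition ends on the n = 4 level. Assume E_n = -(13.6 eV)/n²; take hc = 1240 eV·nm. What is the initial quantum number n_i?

n_i = 7

The photon energy is ΔE = hc/λ = 1240 / 2166 = 0.5725 eV.
With Z = 1, ΔE = 13.60 × (1/n_f² − 1/n_i²), so 1/n_f² − 1/n_i² = 0.04209.
With n_f = 4: 1/n_i² = 1/16 − 0.04209 = 0.02041, so n_i ≈ 7.00.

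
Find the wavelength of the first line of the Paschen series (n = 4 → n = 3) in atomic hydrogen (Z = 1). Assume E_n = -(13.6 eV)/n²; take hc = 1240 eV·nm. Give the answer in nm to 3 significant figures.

The Paschen series terminates on n_f = 3; the first line has n_i = 3+1 = 4.
ΔE = 13.60 × (1/3² − 1/4²) = 0.6611 eV.
λ = 1240 / 0.6611 = 1880 nm.

1880 nm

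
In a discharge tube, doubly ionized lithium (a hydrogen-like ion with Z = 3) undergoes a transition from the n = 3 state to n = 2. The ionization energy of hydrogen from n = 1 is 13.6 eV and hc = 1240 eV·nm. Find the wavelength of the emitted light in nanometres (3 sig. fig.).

For Z = 3 the level energies scale as Z², so the effective Rydberg energy is 13.6 × 9 = 122.4 eV.
ΔE = 122.4 × (1/2² − 1/3²) = 122.4 × 0.1389 = 17.00 eV.
λ = hc/ΔE = 1240 / 17.00 = 72.9 nm.

72.9 nm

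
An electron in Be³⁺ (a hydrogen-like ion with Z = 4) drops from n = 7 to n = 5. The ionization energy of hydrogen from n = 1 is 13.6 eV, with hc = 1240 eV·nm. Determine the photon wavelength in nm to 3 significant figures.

For Z = 4 the level energies scale as Z², so the effective Rydberg energy is 13.6 × 16 = 217.6 eV.
ΔE = 217.6 × (1/5² − 1/7²) = 217.6 × 0.01959 = 4.263 eV.
λ = hc/ΔE = 1240 / 4.263 = 291 nm.

291 nm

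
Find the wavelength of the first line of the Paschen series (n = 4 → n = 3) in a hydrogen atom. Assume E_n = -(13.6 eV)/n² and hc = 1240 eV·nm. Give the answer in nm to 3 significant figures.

1880 nm

The Paschen series terminates on n_f = 3; the first line has n_i = 3+1 = 4.
ΔE = 13.60 × (1/3² − 1/4²) = 0.6611 eV.
λ = 1240 / 0.6611 = 1880 nm.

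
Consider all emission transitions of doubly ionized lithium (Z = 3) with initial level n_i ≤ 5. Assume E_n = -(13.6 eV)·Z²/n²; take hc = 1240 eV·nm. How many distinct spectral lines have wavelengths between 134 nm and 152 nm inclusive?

1

Enumerate all n_i → n_f pairs with 1 ≤ n_f < n_i ≤ 5 and compute λ = 1240 / [13.6·9·(1/n_f² − 1/n_i²)].
Lines falling in [134, 152] nm: 5→3 (142.5 nm).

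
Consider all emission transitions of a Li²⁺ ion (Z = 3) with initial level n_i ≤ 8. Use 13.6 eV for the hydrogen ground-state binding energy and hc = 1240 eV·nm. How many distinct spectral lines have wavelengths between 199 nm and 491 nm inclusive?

Enumerate all n_i → n_f pairs with 1 ≤ n_f < n_i ≤ 8 and compute λ = 1240 / [13.6·9·(1/n_f² − 1/n_i²)].
Lines falling in [199, 491] nm: 4→3 (208.4 nm), 8→4 (216.1 nm), 7→4 (240.7 nm), 6→4 (291.8 nm), 8→5 (415.6 nm), 5→4 (450.3 nm).

6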